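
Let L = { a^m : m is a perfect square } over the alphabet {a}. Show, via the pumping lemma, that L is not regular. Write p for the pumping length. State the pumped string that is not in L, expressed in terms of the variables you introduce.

Assume L is regular; let p be its pumping constant.
Take w = a^{p²} ∈ L with |w| = p² ≥ p.
By the pumping lemma, w = xyz with |xy| ≤ p and y is nonempty.
Then y = a^k for some k with 1 ≤ k ≤ p.
Pump with i = 2: xy^2z = a^{p²+k}. Since 1 ≤ k ≤ p, p² < p²+k ≤ p²+p < (p+1)², so p²+k lies strictly between consecutive squares and is not a perfect square. So xy^2z ∉ L.
This is a contradiction; hence L is not regular.

a^{p²+k}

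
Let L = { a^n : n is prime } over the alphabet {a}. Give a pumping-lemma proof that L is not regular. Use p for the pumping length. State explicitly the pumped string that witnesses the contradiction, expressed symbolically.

Assume L is regular. Let p be the pumping length given by the pumping lemma.
Let q be a prime with q ≥ p+2 (infinitely many primes exist), and take w = a^q ∈ L with |w| = q ≥ p.
Write w = xyz as guaranteed by the lemma, with |xy| ≤ p and |y| ≥ 1.
Then y = a^k for some k with 1 ≤ k ≤ p.
Since 1 ≤ k ≤ p, |xz| = q-k. Pump with i = q+1: |xy^{q+1}z| = (q-k)+(q+1)k = q+qk = q(1+k), which is composite (both factors ≥ 2). So xy^{q+1}z = a^{q(1+k)} ∉ L.
Contradiction. Therefore L is not regular.

a^{q(1+k)}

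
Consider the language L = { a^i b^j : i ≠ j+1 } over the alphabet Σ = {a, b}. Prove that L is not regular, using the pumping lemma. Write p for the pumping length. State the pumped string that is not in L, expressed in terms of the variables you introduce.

Suppose for contradiction that L is regular, and let p be the pumping length.
Choose w = a^p b^{p+p!-1}. Since p ≠ (p+p!-1)+1 = p+p!, w ∈ L; and |w| ≥ p.
The pumping lemma gives a decomposition w = xyz where |xy| ≤ p and |y| ≥ 1.
The first p characters of w are a's, so xy (and hence y) consists only of a's. Write y = a^k, 1 ≤ k ≤ p.
Since 1 ≤ k ≤ p, k divides p!; set t = 1 + p!/k. Then xy^t z has p + (p!/k)·k = p + p! copies of a. Now the a-count is p+p! and (b-count)+1 = (p+p!-1)+1 = p+p!, so i ≠ j+1 fails. So xy^t z = a^{p+p!} b^{p+p!-1} ∉ L.
This contradicts the pumping lemma, so L is not regular.

a^{p+p!} b^{p+p!-1}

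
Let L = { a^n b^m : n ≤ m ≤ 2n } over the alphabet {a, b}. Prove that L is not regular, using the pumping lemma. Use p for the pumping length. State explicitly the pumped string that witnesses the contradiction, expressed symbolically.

a^{p+k} b^p

Toward a contradiction, assume L is regular with pumping length p.
Take w = a^p b^p ∈ L (since p ≤ p ≤ 2p), with |w| = 2p ≥ p.
Write w = xyz as guaranteed by the lemma, with |xy| ≤ p and |y| > 0.
Since the first p symbols of w are all a's and |xy| ≤ p, y lies entirely in the leading a-block: y = a^k for some k with 1 ≤ k ≤ p.
Pump with i = 2: xy^2z = a^{p+k} b^p. Now n = p+k > p = m, so the condition n ≤ m fails. Thus xy^2z ∉ L.
This is a contradiction; hence L is not regular.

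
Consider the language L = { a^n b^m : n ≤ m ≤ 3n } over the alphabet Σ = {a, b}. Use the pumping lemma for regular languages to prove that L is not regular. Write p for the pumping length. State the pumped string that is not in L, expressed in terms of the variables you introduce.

Assume L is regular; let p be its pumping constant.
Take w = a^p b^p ∈ L (since p ≤ p ≤ 3p), with |w| = 2p ≥ p.
Write w = xyz as guaranteed by the lemma, with |xy| ≤ p and y is nonempty.
The first p characters of w are a's, so xy (and hence y) consists only of a's. Write y = a^k, 1 ≤ k ≤ p.
Pump with i = 2: xy^2z = a^{p+k} b^p. Now n = p+k > p = m, so the condition n ≤ m fails. Thus xy^2z ∉ L.
Contradiction. Therefore L is not regular.

a^{p+k} b^p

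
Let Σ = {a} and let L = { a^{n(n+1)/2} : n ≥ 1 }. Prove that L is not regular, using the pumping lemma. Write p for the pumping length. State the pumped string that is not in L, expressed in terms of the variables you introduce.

a^{p(p+1)/2+k}

Toward a contradiction, assume L is regular with pumping length p.
Take w = a^{p(p+1)/2} ∈ L with |w| = p(p+1)/2 ≥ p.
Write w = xyz as guaranteed by the lemma, with |xy| ≤ p and y is nonempty.
Then y = a^k for some k with 1 ≤ k ≤ p.
Pump with i = 2: xy^2z = a^{p(p+1)/2+k}. Since 1 ≤ k ≤ p, p(p+1)/2 < p(p+1)/2+k ≤ p(p+1)/2+p < (p+1)(p+2)/2, so p(p+1)/2+k is strictly between consecutive triangular numbers. So xy^2z ∉ L.
This is a contradiction; hence L is not regular.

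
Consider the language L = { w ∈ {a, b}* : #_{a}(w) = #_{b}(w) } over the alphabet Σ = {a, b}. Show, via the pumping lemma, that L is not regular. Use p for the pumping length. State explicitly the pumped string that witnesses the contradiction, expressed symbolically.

a^{p+k} b^p

Toward a contradiction, assume L is regular with pumping length p.
Choose w = a^p b^p ∈ L with |w| = 2p ≥ p.
Write w = xyz as guaranteed by the lemma, with |xy| ≤ p and y is nonempty.
Since the first p symbols of w are all a's and |xy| ≤ p, y lies entirely in the leading a-block: y = a^k for some k with 1 ≤ k ≤ p.
Pump with i = 2: xy^2z = a^{p+k} b^p has p+k occurrences of a but only p of b. Since k ≥ 1 the counts differ, so xy^2z ∉ L.
This is a contradiction; hence L is not regular.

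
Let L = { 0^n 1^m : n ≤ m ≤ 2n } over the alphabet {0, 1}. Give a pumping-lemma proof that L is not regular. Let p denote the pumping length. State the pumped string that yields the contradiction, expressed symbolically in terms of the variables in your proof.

0^{p+k} 1^p

Suppose for contradiction that L is regular, and let p be the pumping length.
Take w = 0^p 1^p ∈ L (since p ≤ p ≤ 2p), with |w| = 2p ≥ p.
The pumping lemma gives a decomposition w = xyz where |xy| ≤ p and y is nonempty.
Because |xy| ≤ p and w begins with p copies of 0, we have y = 0^k with 1 ≤ k ≤ p.
Pump with i = 2: xy^2z = 0^{p+k} 1^p. Now n = p+k > p = m, so the condition n ≤ m fails. Thus xy^2z ∉ L.
This is a contradiction; hence L is not regular.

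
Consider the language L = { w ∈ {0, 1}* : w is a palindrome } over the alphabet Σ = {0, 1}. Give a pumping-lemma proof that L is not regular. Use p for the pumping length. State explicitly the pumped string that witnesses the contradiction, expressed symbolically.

Assume L is regular. Let p be the pumping length given by the pumping lemma.
Take w = 0^p 1 0^p, a palindrome of length 2p+1 ≥ p.
Write w = xyz as guaranteed by the lemma, with |xy| ≤ p and y is nonempty.
Because |xy| ≤ p and w begins with p copies of 0, we have y = 0^k with 1 ≤ k ≤ p.
Pump with i = 2: xy^2z = 0^{p+k} 1 0^p. Its reverse is 0^p 1 0^{p+k}, which differs from xy^2z since k ≥ 1. So xy^2z is not a palindrome and xy^2z ∉ L.
This is a contradiction; hence L is not regular.

0^{p+k} 1 0^p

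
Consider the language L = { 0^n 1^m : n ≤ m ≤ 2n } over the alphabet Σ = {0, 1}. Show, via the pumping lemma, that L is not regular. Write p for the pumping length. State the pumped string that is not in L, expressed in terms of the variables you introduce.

0^{p+k} 1^p

Assume L is regular; let p be its pumping constant.
Take w = 0^p 1^p ∈ L (since p ≤ p ≤ 2p), with |w| = 2p ≥ p.
The pumping lemma gives a decomposition w = xyz where |xy| ≤ p and y is nonempty.
The first p characters of w are 0's, so xy (and hence y) consists only of 0's. Write y = 0^k, 1 ≤ k ≤ p.
Pump with i = 2: xy^2z = 0^{p+k} 1^p. Now n = p+k > p = m, so the condition n ≤ m fails. Thus xy^2z ∉ L.
Contradiction. Therefore L is not regular.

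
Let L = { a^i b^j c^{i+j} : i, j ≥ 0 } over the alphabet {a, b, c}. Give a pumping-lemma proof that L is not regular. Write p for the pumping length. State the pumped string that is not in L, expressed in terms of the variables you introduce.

a^{p+k} b^p c^{2p}

Suppose for contradiction that L is regular, and let p be the pumping length.
Take w = a^p b^p c^{2p} ∈ L (with i=j=p, i+j=2p), |w| = 4p ≥ p.
Write w = xyz as guaranteed by the lemma, with |xy| ≤ p and |y| > 0.
Because |xy| ≤ p and w begins with p copies of a, we have y = a^k with 1 ≤ k ≤ p.
Consider xy^2z = a^{p+k} b^p c^{2p}. Now the a- and b-counts sum to 2p+k, but the c-count is 2p ≠ 2p+k. So xy^2z ∉ L.
This contradicts the pumping lemma, so L is not regular.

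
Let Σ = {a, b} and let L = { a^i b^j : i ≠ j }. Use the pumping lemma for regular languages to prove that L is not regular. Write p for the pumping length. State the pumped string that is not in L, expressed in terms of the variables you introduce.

a^{p+p!} b^{p+p!}

Assume L is regular; let p be its pumping constant.
Choose w = a^p b^{p+p!}. Since p ≠ p+p!, w ∈ L; and |w| ≥ p.
Write w = xyz as guaranteed by the lemma, with |xy| ≤ p and |y| > 0.
The first p characters of w are a's, so xy (and hence y) consists only of a's. Write y = a^k, 1 ≤ k ≤ p.
Since 1 ≤ k ≤ p, k divides p!; set t = 1 + p!/k. Then xy^t z has p + (p!/k)·k = p + p! copies of a. Now the a-count equals the b-count, so i ≠ j fails. So xy^t z = a^{p+p!} b^{p+p!} ∉ L.
This contradicts the pumping lemma, so L is not regular.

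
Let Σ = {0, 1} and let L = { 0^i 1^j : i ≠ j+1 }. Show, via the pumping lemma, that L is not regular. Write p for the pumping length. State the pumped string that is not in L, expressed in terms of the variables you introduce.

0^{p+p!} 1^{p+p!-1}

Assume L is regular; let p be its pumping constant.
Choose w = 0^p 1^{p+p!-1}. Since p ≠ (p+p!-1)+1 = p+p!, w ∈ L; and |w| ≥ p.
By the pumping lemma, w = xyz with |xy| ≤ p and y is nonempty.
Because |xy| ≤ p and w begins with p copies of 0, we have y = 0^k with 1 ≤ k ≤ p.
Since 1 ≤ k ≤ p, k divides p!; set t = 1 + p!/k. Then xy^t z has p + (p!/k)·k = p + p! copies of 0. Now the 0-count is p+p! and (1-count)+1 = (p+p!-1)+1 = p+p!, so i ≠ j+1 fails. So xy^t z = 0^{p+p!} 1^{p+p!-1} ∉ L.
This contradicts the pumping lemma, so L is not regular.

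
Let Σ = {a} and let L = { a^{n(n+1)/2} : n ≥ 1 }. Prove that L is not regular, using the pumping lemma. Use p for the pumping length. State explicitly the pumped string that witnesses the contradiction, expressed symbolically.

a^{p(p+1)/2+k}

Suppose for contradiction that L is regular, and let p be the pumping length.
Take w = a^{p(p+1)/2} ∈ L with |w| = p(p+1)/2 ≥ p.
Write w = xyz as guaranteed by the lemma, with |xy| ≤ p and |y| > 0.
Then y = a^k for some k with 1 ≤ k ≤ p.
Pump with i = 2: xy^2z = a^{p(p+1)/2+k}. Since 1 ≤ k ≤ p, p(p+1)/2 < p(p+1)/2+k ≤ p(p+1)/2+p < (p+1)(p+2)/2, so p(p+1)/2+k is strictly between consecutive triangular numbers. So xy^2z ∉ L.
This is a contradiction; hence L is not regular.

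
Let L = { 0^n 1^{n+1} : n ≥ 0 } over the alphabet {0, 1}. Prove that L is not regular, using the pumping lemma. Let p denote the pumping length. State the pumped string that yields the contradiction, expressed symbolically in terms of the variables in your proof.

0^{p+k} 1^{p+1}

Suppose for contradiction that L is regular, and let p be the pumping length.
Choose w = 0^p 1^{p+1}, which is in L with |w| = 2p+1 ≥ p.
By the pumping lemma, w = xyz with |xy| ≤ p and |y| > 0.
Because |xy| ≤ p and w begins with p copies of 0, we have y = 0^k with 1 ≤ k ≤ p.
Pump with i = 2: xy^2z = 0^{p+k} 1^{p+1}. For this to lie in L we would need p+1 = (p+k)+1, which forces k = 0. But k ≥ 1, so xy^2z ∉ L.
This contradicts the pumping lemma, so L is not regular.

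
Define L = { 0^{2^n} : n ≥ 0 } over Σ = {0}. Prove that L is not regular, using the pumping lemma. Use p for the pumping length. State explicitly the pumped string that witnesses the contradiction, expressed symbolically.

Assume L is regular; let p be its pumping constant.
Take w = 0^{2^p} ∈ L with |w| = 2^p ≥ p.
By the pumping lemma, w = xyz with |xy| ≤ p and |y| > 0.
Then y = 0^k for some k with 1 ≤ k ≤ p.
Pump with i = 2: xy^2z = 0^{2^p+k}. Since 1 ≤ k ≤ p < 2^p, we have 2^p < 2^p+k < 2^{p+1}, so 2^p+k is not a power of 2. So xy^2z ∉ L.
Contradiction. Therefore L is not regular.

0^{2^p+k}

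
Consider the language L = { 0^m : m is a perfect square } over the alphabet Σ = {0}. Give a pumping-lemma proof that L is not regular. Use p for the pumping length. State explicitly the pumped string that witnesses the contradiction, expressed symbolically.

Assume L is regular. Let p be the pumping length given by the pumping lemma.
Take w = 0^{p²} ∈ L with |w| = p² ≥ p.
The pumping lemma gives a decomposition w = xyz where |xy| ≤ p and y is nonempty.
Then y = 0^k for some k with 1 ≤ k ≤ p.
Pump with i = 2: xy^2z = 0^{p²+k}. Since 1 ≤ k ≤ p, p² < p²+k ≤ p²+p < (p+1)², so p²+k lies strictly between consecutive squares and is not a perfect square. So xy^2z ∉ L.
Contradiction. Therefore L is not regular.

0^{p²+k}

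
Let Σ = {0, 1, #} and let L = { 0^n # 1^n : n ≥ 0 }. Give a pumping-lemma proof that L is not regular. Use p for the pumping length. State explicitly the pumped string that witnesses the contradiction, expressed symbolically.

0^{p+k} # 1^p

Suppose for contradiction that L is regular, and let p be the pumping length.
Take w = 0^p # 1^p ∈ L with |w| = 2p+1 ≥ p.
The pumping lemma gives a decomposition w = xyz where |xy| ≤ p and |y| ≥ 1.
Because |xy| ≤ p and w begins with p copies of 0, we have y = 0^k with 1 ≤ k ≤ p.
Pump with i = 2: xy^2z = 0^{p+k} # 1^p, which would require p+k = p. But k ≥ 1, so xy^2z ∉ L.
This is a contradiction; hence L is not regular.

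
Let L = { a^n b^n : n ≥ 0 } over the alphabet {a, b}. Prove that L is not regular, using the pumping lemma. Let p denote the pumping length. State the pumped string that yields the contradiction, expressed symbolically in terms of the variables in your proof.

Assume L is regular; let p be its pumping constant.
Take w = a^p b^p. Then w ∈ L and |w| = 2p ≥ p.
Write w = xyz as guaranteed by the lemma, with |xy| ≤ p and |y| ≥ 1.
Because |xy| ≤ p and w begins with p copies of a, we have y = a^k with 1 ≤ k ≤ p.
Pump with i = 2: xy^2z = a^{p+k} b^p. For this to lie in L we would need p = p+k, which forces k = 0. But k ≥ 1, so xy^2z ∉ L.
This contradicts the pumping lemma, so L is not regular.

a^{p+k} b^p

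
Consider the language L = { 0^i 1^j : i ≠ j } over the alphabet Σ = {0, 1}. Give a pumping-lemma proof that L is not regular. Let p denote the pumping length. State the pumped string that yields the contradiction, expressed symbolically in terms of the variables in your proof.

Assume L is regular; let p be its pumping constant.
Choose w = 0^p 1^{p+p!}. Since p ≠ p+p!, w ∈ L; and |w| ≥ p.
The pumping lemma gives a decomposition w = xyz where |xy| ≤ p and |y| ≥ 1.
Since the first p symbols of w are all 0's and |xy| ≤ p, y lies entirely in the leading 0-block: y = 0^k for some k with 1 ≤ k ≤ p.
Since 1 ≤ k ≤ p, k divides p!; set t = 1 + p!/k. Then xy^t z has p + (p!/k)·k = p + p! copies of 0. Now the 0-count equals the 1-count, so i ≠ j fails. So xy^t z = 0^{p+p!} 1^{p+p!} ∉ L.
Contradiction. Therefore L is not regular.

0^{p+p!} 1^{p+p!}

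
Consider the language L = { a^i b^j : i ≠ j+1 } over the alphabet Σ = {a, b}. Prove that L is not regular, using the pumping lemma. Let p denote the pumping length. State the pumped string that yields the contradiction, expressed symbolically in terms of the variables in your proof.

Suppose for contradiction that L is regular, and let p be the pumping length.
Choose w = a^p b^{p+p!-1}. Since p ≠ (p+p!-1)+1 = p+p!, w ∈ L; and |w| ≥ p.
The pumping lemma gives a decomposition w = xyz where |xy| ≤ p and |y| ≥ 1.
Because |xy| ≤ p and w begins with p copies of a, we have y = a^k with 1 ≤ k ≤ p.
Since 1 ≤ k ≤ p, k divides p!; set t = 1 + p!/k. Then xy^t z has p + (p!/k)·k = p + p! copies of a. Now the a-count is p+p! and (b-count)+1 = (p+p!-1)+1 = p+p!, so i ≠ j+1 fails. So xy^t z = a^{p+p!} b^{p+p!-1} ∉ L.
Contradiction. Therefore L is not regular.

a^{p+p!} b^{p+p!-1}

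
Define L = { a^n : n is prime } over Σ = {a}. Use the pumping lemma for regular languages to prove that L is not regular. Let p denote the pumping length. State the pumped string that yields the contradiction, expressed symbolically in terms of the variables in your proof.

Assume L is regular; let p be its pumping constant.
Let q be a prime with q ≥ p+2 (infinitely many primes exist), and take w = a^q ∈ L with |w| = q ≥ p.
Write w = xyz as guaranteed by the lemma, with |xy| ≤ p and |y| ≥ 1.
Then y = a^k for some k with 1 ≤ k ≤ p.
Since 1 ≤ k ≤ p, |xz| = q-k. Pump with i = q+1: |xy^{q+1}z| = (q-k)+(q+1)k = q+qk = q(1+k), which is composite (both factors ≥ 2). So xy^{q+1}z = a^{q(1+k)} ∉ L.
This contradicts the pumping lemma, so L is not regular.

a^{q(1+k)}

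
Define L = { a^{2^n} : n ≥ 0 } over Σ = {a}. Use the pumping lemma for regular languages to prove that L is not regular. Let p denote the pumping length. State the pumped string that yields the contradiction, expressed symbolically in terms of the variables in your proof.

a^{2^p+k}

Assume L is regular. Let p be the pumping length given by the pumping lemma.
Take w = a^{2^p} ∈ L with |w| = 2^p ≥ p.
The pumping lemma gives a decomposition w = xyz where |xy| ≤ p and |y| ≥ 1.
Then y = a^k for some k with 1 ≤ k ≤ p.
Pump with i = 2: xy^2z = a^{2^p+k}. Since 1 ≤ k ≤ p < 2^p, we have 2^p < 2^p+k < 2^{p+1}, so 2^p+k is not a power of 2. So xy^2z ∉ L.
This is a contradiction; hence L is not regular.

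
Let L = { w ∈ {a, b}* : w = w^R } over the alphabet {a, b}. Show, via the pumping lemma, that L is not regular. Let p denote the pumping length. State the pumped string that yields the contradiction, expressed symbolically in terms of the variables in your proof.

a^{p+k} b a^p

Toward a contradiction, assume L is regular with pumping length p.
Take w = a^p b a^p, a palindrome of length 2p+1 ≥ p.
Write w = xyz as guaranteed by the lemma, with |xy| ≤ p and |y| ≥ 1.
Since the first p symbols of w are all a's and |xy| ≤ p, y lies entirely in the leading a-block: y = a^k for some k with 1 ≤ k ≤ p.
Pump with i = 2: xy^2z = a^{p+k} b a^p. Its reverse is a^p b a^{p+k}, which differs from xy^2z since k ≥ 1. So xy^2z is not a palindrome and xy^2z ∉ L.
This contradicts the pumping lemma, so L is not regular.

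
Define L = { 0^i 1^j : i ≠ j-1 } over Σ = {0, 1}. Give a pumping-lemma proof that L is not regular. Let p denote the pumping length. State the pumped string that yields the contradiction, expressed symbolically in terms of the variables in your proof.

0^{p+p!} 1^{p+p!+1}

Suppose for contradiction that L is regular, and let p be the pumping length.
Choose w = 0^p 1^{p+p!+1}. Since p ≠ (p+p!+1)-1 = p+p!, w ∈ L; and |w| ≥ p.
By the pumping lemma, w = xyz with |xy| ≤ p and |y| ≥ 1.
Because |xy| ≤ p and w begins with p copies of 0, we have y = 0^k with 1 ≤ k ≤ p.
Since 1 ≤ k ≤ p, k divides p!; set t = 1 + p!/k. Then xy^t z has p + (p!/k)·k = p + p! copies of 0. Now the 0-count is p+p! and (1-count)-1 = (p+p!+1)-1 = p+p!, so i ≠ j-1 fails. So xy^t z = 0^{p+p!} 1^{p+p!+1} ∉ L.
This is a contradiction; hence L is not regular.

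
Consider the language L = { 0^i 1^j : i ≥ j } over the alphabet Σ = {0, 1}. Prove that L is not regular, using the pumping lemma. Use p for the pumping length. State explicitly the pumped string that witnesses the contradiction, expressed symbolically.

Assume L is regular. Let p be the pumping length given by the pumping lemma.
Choose w = 0^p 1^p ∈ L, with |w| = 2p ≥ p.
Write w = xyz as guaranteed by the lemma, with |xy| ≤ p and |y| > 0.
Since the first p symbols of w are all 0's and |xy| ≤ p, y lies entirely in the leading 0-block: y = 0^k for some k with 1 ≤ k ≤ p.
Consider xy^0z = xz = 0^{p-k} 1^p. Since k ≥ 1, the 0-count p-k is less than p, so i ≥ j fails; thus xz ∉ L.
This is a contradiction; hence L is not regular.

0^{p-k} 1^p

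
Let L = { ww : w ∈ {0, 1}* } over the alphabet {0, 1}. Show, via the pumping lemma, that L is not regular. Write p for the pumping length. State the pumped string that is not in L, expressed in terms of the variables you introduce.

0^{p+k} 1^p 0^p 1^p

Suppose for contradiction that L is regular, and let p be the pumping length.
Take w = 0^p 1^p 0^p 1^p = uu where u = 0^p1^p; then w ∈ L and |w| = 4p ≥ p.
The pumping lemma gives a decomposition w = xyz where |xy| ≤ p and |y| ≥ 1.
Since the first p symbols of w are all 0's and |xy| ≤ p, y lies entirely in the leading 0-block: y = 0^k for some k with 1 ≤ k ≤ p.
Pump with i = 2: xy^2z = 0^{p+k} 1^p 0^p 1^p, of length 4p+k. Suppose this equals vv. The string starts with 0 and ends with 1, so v does too; thus the boundary between the two copies of v is a 1→0 transition. There is exactly one such transition, at position 2p+k, so |v| = 2p+k and |vv| = 4p+2k ≠ 4p+k since k ≥ 1. So xy^2z ∉ L.
Contradiction. Therefore L is not regular.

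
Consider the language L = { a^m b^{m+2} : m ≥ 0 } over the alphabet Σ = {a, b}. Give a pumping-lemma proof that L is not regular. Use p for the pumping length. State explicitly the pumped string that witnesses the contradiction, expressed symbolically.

a^{p+k} b^{p+2}

Assume L is regular. Let p be the pumping length given by the pumping lemma.
Take w = a^p b^{p+2}. Then w ∈ L and |w| = 2p+2 ≥ p.
By the pumping lemma, w = xyz with |xy| ≤ p and y is nonempty.
Since the first p symbols of w are all a's and |xy| ≤ p, y lies entirely in the leading a-block: y = a^k for some k with 1 ≤ k ≤ p.
Pump with i = 2: xy^2z = a^{p+k} b^{p+2}. For this to lie in L we would need p+2 = (p+k)+2, which forces k = 0. But k ≥ 1, so xy^2z ∉ L.
Contradiction. Therefore L is not regular.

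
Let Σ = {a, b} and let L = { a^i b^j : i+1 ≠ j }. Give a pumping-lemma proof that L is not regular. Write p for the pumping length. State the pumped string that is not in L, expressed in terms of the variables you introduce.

a^{p+p!} b^{p+p!+1}

Toward a contradiction, assume L is regular with pumping length p.
Choose w = a^p b^{p+p!+1}. Since p ≠ (p+p!+1)-1 = p+p!, w ∈ L; and |w| ≥ p.
The pumping lemma gives a decomposition w = xyz where |xy| ≤ p and y is nonempty.
The first p characters of w are a's, so xy (and hence y) consists only of a's. Write y = a^k, 1 ≤ k ≤ p.
Since 1 ≤ k ≤ p, k divides p!; set t = 1 + p!/k. Then xy^t z has p + (p!/k)·k = p + p! copies of a. Now the a-count is p+p! and (b-count)-1 = (p+p!+1)-1 = p+p!, so i+1 ≠ j fails. So xy^t z = a^{p+p!} b^{p+p!+1} ∉ L.
This is a contradiction; hence L is not regular.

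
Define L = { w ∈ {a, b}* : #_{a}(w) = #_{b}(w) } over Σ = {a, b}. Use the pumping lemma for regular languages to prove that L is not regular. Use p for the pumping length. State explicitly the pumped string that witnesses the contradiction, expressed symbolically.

a^{p+k} b^p

Assume L is regular; let p be its pumping constant.
Choose w = a^p b^p ∈ L with |w| = 2p ≥ p.
By the pumping lemma, w = xyz with |xy| ≤ p and |y| > 0.
Since the first p symbols of w are all a's and |xy| ≤ p, y lies entirely in the leading a-block: y = a^k for some k with 1 ≤ k ≤ p.
Pump with i = 2: xy^2z = a^{p+k} b^p has p+k occurrences of a but only p of b. Since k ≥ 1 the counts differ, so xy^2z ∉ L.
This is a contradiction; hence L is not regular.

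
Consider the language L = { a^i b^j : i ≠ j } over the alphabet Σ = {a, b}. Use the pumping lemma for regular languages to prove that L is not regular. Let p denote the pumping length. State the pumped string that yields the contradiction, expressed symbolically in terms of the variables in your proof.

Assume L is regular; let p be its pumping constant.
Choose w = a^p b^{p+p!}. Since p ≠ p+p!, w ∈ L; and |w| ≥ p.
Write w = xyz as guaranteed by the lemma, with |xy| ≤ p and y is nonempty.
Because |xy| ≤ p and w begins with p copies of a, we have y = a^k with 1 ≤ k ≤ p.
Since 1 ≤ k ≤ p, k divides p!; set t = 1 + p!/k. Then xy^t z has p + (p!/k)·k = p + p! copies of a. Now the a-count equals the b-count, so i ≠ j fails. So xy^t z = a^{p+p!} b^{p+p!} ∉ L.
Contradiction. Therefore L is not regular.

a^{p+p!} b^{p+p!}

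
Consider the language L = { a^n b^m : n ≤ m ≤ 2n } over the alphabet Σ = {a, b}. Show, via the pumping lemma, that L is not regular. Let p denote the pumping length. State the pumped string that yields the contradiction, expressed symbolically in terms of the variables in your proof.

Toward a contradiction, assume L is regular with pumping length p.
Take w = a^p b^p ∈ L (since p ≤ p ≤ 2p), with |w| = 2p ≥ p.
By the pumping lemma, w = xyz with |xy| ≤ p and |y| ≥ 1.
The first p characters of w are a's, so xy (and hence y) consists only of a's. Write y = a^k, 1 ≤ k ≤ p.
Pump with i = 2: xy^2z = a^{p+k} b^p. Now n = p+k > p = m, so the condition n ≤ m fails. Thus xy^2z ∉ L.
Contradiction. Therefore L is not regular.

a^{p+k} b^p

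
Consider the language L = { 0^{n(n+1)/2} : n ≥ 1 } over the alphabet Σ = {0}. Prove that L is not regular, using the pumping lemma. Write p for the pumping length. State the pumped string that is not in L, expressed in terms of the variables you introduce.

Assume L is regular; let p be its pumping constant.
Take w = 0^{p(p+1)/2} ∈ L with |w| = p(p+1)/2 ≥ p.
The pumping lemma gives a decomposition w = xyz where |xy| ≤ p and |y| > 0.
Then y = 0^k for some k with 1 ≤ k ≤ p.
Pump with i = 2: xy^2z = 0^{p(p+1)/2+k}. Since 1 ≤ k ≤ p, p(p+1)/2 < p(p+1)/2+k ≤ p(p+1)/2+p < (p+1)(p+2)/2, so p(p+1)/2+k is strictly between consecutive triangular numbers. So xy^2z ∉ L.
This is a contradiction; hence L is not regular.

0^{p(p+1)/2+k}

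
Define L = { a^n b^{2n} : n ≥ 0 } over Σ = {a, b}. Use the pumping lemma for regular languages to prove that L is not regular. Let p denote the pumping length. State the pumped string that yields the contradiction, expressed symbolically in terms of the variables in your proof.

Assume L is regular. Let p be the pumping length given by the pumping lemma.
Let w = a^p b^{2p} ∈ L; note |w| = 3p ≥ p.
By the pumping lemma, w = xyz with |xy| ≤ p and |y| ≥ 1.
The first p characters of w are a's, so xy (and hence y) consists only of a's. Write y = a^k, 1 ≤ k ≤ p.
Pump with i = 2: xy^2z = a^{p+k} b^{2p}. For this to lie in L we would need 2p = 2(p+k), which forces k = 0. But k ≥ 1, so xy^2z ∉ L.
Contradiction. Therefore L is not regular.

a^{p+k} b^{2p}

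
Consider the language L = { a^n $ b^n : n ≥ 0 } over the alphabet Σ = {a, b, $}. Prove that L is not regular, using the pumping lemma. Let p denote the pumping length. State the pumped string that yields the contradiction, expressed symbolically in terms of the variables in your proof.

Suppose for contradiction that L is regular, and let p be the pumping length.
Take w = a^p $ b^p ∈ L with |w| = 2p+1 ≥ p.
The pumping lemma gives a decomposition w = xyz where |xy| ≤ p and y is nonempty.
The first p characters of w are a's, so xy (and hence y) consists only of a's. Write y = a^k, 1 ≤ k ≤ p.
Pump with i = 2: xy^2z = a^{p+k} $ b^p, which would require p+k = p. But k ≥ 1, so xy^2z ∉ L.
This is a contradiction; hence L is not regular.

a^{p+k} $ b^p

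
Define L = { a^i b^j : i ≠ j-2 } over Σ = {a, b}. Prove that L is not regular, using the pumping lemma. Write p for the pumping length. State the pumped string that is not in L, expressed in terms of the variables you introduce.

a^{p+p!} b^{p+p!+2}

Suppose for contradiction that L is regular, and let p be the pumping length.
Choose w = a^p b^{p+p!+2}. Since p ≠ (p+p!+2)-2 = p+p!, w ∈ L; and |w| ≥ p.
The pumping lemma gives a decomposition w = xyz where |xy| ≤ p and y is nonempty.
Since the first p symbols of w are all a's and |xy| ≤ p, y lies entirely in the leading a-block: y = a^k for some k with 1 ≤ k ≤ p.
Since 1 ≤ k ≤ p, k divides p!; set t = 1 + p!/k. Then xy^t z has p + (p!/k)·k = p + p! copies of a. Now the a-count is p+p! and (b-count)-2 = (p+p!+2)-2 = p+p!, so i ≠ j-2 fails. So xy^t z = a^{p+p!} b^{p+p!+2} ∉ L.
This is a contradiction; hence L is not regular.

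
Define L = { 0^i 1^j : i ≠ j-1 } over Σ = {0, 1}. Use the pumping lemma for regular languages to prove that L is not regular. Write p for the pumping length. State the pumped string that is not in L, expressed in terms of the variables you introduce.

0^{p+p!} 1^{p+p!+1}

Assume L is regular. Let p be the pumping length given by the pumping lemma.
Choose w = 0^p 1^{p+p!+1}. Since p ≠ (p+p!+1)-1 = p+p!, w ∈ L; and |w| ≥ p.
The pumping lemma gives a decomposition w = xyz where |xy| ≤ p and |y| > 0.
Since the first p symbols of w are all 0's and |xy| ≤ p, y lies entirely in the leading 0-block: y = 0^k for some k with 1 ≤ k ≤ p.
Since 1 ≤ k ≤ p, k divides p!; set t = 1 + p!/k. Then xy^t z has p + (p!/k)·k = p + p! copies of 0. Now the 0-count is p+p! and (1-count)-1 = (p+p!+1)-1 = p+p!, so i ≠ j-1 fails. So xy^t z = 0^{p+p!} 1^{p+p!+1} ∉ L.
This contradicts the pumping lemma, so L is not regular.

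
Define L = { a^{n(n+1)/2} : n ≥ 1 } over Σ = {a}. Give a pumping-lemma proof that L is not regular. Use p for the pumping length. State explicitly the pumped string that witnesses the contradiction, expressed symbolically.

Assume L is regular; let p be its pumping constant.
Take w = a^{p(p+1)/2} ∈ L with |w| = p(p+1)/2 ≥ p.
Write w = xyz as guaranteed by the lemma, with |xy| ≤ p and |y| > 0.
Then y = a^k for some k with 1 ≤ k ≤ p.
Pump with i = 2: xy^2z = a^{p(p+1)/2+k}. Since 1 ≤ k ≤ p, p(p+1)/2 < p(p+1)/2+k ≤ p(p+1)/2+p < (p+1)(p+2)/2, so p(p+1)/2+k is strictly between consecutive triangular numbers. So xy^2z ∉ L.
This is a contradiction; hence L is not regular.

a^{p(p+1)/2+k}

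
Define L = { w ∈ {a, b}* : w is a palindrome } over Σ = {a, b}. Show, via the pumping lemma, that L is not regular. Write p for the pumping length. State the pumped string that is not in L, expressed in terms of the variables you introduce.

a^{p+k} b a^p

Toward a contradiction, assume L is regular with pumping length p.
Take w = a^p b a^p, a palindrome of length 2p+1 ≥ p.
By the pumping lemma, w = xyz with |xy| ≤ p and |y| > 0.
Because |xy| ≤ p and w begins with p copies of a, we have y = a^k with 1 ≤ k ≤ p.
Pump with i = 2: xy^2z = a^{p+k} b a^p. Its reverse is a^p b a^{p+k}, which differs from xy^2z since k ≥ 1. So xy^2z is not a palindrome and xy^2z ∉ L.
This contradicts the pumping lemma, so L is not regular.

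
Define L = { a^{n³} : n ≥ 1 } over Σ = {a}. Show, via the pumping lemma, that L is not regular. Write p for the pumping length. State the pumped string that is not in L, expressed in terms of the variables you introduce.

a^{p³+k}

Assume L is regular. Let p be the pumping length given by the pumping lemma.
Take w = a^{p³} ∈ L with |w| = p³ ≥ p.
Write w = xyz as guaranteed by the lemma, with |xy| ≤ p and |y| ≥ 1.
Then y = a^k for some k with 1 ≤ k ≤ p.
Pump with i = 2: xy^2z = a^{p³+k}. Since 1 ≤ k ≤ p, p³ < p³+k ≤ p³+p < p³+3p²+3p+1 = (p+1)³, so p³+k is not a perfect cube. So xy^2z ∉ L.
This contradicts the pumping lemma, so L is not regular.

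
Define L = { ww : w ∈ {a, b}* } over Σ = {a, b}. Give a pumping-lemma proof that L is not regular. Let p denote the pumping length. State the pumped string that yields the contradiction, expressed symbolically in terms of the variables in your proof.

a^{p+k} b^p a^p b^p

Assume L is regular. Let p be the pumping length given by the pumping lemma.
Take w = a^p b^p a^p b^p = uu where u = a^pb^p; then w ∈ L and |w| = 4p ≥ p.
The pumping lemma gives a decomposition w = xyz where |xy| ≤ p and |y| ≥ 1.
Because |xy| ≤ p and w begins with p copies of a, we have y = a^k with 1 ≤ k ≤ p.
Pump with i = 2: xy^2z = a^{p+k} b^p a^p b^p, of length 4p+k. Suppose this equals vv. The string starts with a and ends with b, so v does too; thus the boundary between the two copies of v is a b→a transition. There is exactly one such transition, at position 2p+k, so |v| = 2p+k and |vv| = 4p+2k ≠ 4p+k since k ≥ 1. So xy^2z ∉ L.
This is a contradiction; hence L is not regular.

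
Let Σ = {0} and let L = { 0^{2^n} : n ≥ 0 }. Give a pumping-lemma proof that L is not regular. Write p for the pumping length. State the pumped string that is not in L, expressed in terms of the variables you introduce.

0^{2^p+k}

Toward a contradiction, assume L is regular with pumping length p.
Take w = 0^{2^p} ∈ L with |w| = 2^p ≥ p.
Write w = xyz as guaranteed by the lemma, with |xy| ≤ p and |y| > 0.
Then y = 0^k for some k with 1 ≤ k ≤ p.
Pump with i = 2: xy^2z = 0^{2^p+k}. Since 1 ≤ k ≤ p < 2^p, we have 2^p < 2^p+k < 2^{p+1}, so 2^p+k is not a power of 2. So xy^2z ∉ L.
This is a contradiction; hence L is not regular.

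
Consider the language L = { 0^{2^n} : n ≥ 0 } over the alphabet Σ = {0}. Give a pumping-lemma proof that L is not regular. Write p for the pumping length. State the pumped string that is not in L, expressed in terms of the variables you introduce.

0^{2^p+k}

Toward a contradiction, assume L is regular with pumping length p.
Take w = 0^{2^p} ∈ L with |w| = 2^p ≥ p.
The pumping lemma gives a decomposition w = xyz where |xy| ≤ p and y is nonempty.
Then y = 0^k for some k with 1 ≤ k ≤ p.
Pump with i = 2: xy^2z = 0^{2^p+k}. Since 1 ≤ k ≤ p < 2^p, we have 2^p < 2^p+k < 2^{p+1}, so 2^p+k is not a power of 2. So xy^2z ∉ L.
This is a contradiction; hence L is not regular.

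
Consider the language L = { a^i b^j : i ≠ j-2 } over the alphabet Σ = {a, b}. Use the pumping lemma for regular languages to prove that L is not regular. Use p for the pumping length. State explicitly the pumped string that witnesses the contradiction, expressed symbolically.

Toward a contradiction, assume L is regular with pumping length p.
Choose w = a^p b^{p+p!+2}. Since p ≠ (p+p!+2)-2 = p+p!, w ∈ L; and |w| ≥ p.
Write w = xyz as guaranteed by the lemma, with |xy| ≤ p and |y| ≥ 1.
Since the first p symbols of w are all a's and |xy| ≤ p, y lies entirely in the leading a-block: y = a^k for some k with 1 ≤ k ≤ p.
Since 1 ≤ k ≤ p, k divides p!; set t = 1 + p!/k. Then xy^t z has p + (p!/k)·k = p + p! copies of a. Now the a-count is p+p! and (b-count)-2 = (p+p!+2)-2 = p+p!, so i ≠ j-2 fails. So xy^t z = a^{p+p!} b^{p+p!+2} ∉ L.
This contradicts the pumping lemma, so L is not regular.

a^{p+p!} b^{p+p!+2}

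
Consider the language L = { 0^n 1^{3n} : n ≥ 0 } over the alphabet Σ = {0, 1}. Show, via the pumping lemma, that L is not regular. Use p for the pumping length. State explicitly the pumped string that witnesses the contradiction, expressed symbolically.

Suppose for contradiction that L is regular, and let p be the pumping length.
Take w = 0^p 1^{3p}. Then w ∈ L and |w| = 4p ≥ p.
Write w = xyz as guaranteed by the lemma, with |xy| ≤ p and y is nonempty.
Since the first p symbols of w are all 0's and |xy| ≤ p, y lies entirely in the leading 0-block: y = 0^k for some k with 1 ≤ k ≤ p.
Pump with i = 2: xy^2z = 0^{p+k} 1^{3p}. For this to lie in L we would need 3p = 3(p+k), which forces k = 0. But k ≥ 1, so xy^2z ∉ L.
This contradicts the pumping lemma, so L is not regular.

0^{p+k} 1^{3p}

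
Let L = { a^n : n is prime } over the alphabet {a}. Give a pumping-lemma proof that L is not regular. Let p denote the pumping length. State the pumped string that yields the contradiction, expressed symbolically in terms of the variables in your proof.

a^{q(1+k)}

Assume L is regular; let p be its pumping constant.
Let q be a prime with q ≥ p+2 (infinitely many primes exist), and take w = a^q ∈ L with |w| = q ≥ p.
The pumping lemma gives a decomposition w = xyz where |xy| ≤ p and |y| ≥ 1.
Then y = a^k for some k with 1 ≤ k ≤ p.
Since 1 ≤ k ≤ p, |xz| = q-k. Pump with i = q+1: |xy^{q+1}z| = (q-k)+(q+1)k = q+qk = q(1+k), which is composite (both factors ≥ 2). So xy^{q+1}z = a^{q(1+k)} ∉ L.
This contradicts the pumping lemma, so L is not regular.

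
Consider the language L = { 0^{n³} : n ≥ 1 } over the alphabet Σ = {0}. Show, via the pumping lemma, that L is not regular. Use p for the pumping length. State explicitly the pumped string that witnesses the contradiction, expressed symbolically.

0^{p³+k}

Assume L is regular; let p be its pumping constant.
Take w = 0^{p³} ∈ L with |w| = p³ ≥ p.
By the pumping lemma, w = xyz with |xy| ≤ p and |y| > 0.
Then y = 0^k for some k with 1 ≤ k ≤ p.
Pump with i = 2: xy^2z = 0^{p³+k}. Since 1 ≤ k ≤ p, p³ < p³+k ≤ p³+p < p³+3p²+3p+1 = (p+1)³, so p³+k is not a perfect cube. So xy^2z ∉ L.
This contradicts the pumping lemma, so L is not regular.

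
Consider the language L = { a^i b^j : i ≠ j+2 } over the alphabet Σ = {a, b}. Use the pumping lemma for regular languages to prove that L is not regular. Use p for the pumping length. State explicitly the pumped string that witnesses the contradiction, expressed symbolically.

a^{p+p!} b^{p+p!-2}

Assume L is regular. Let p be the pumping length given by the pumping lemma.
Choose w = a^p b^{p+p!-2}. Since p ≠ (p+p!-2)+2 = p+p!, w ∈ L; and |w| ≥ p.
Write w = xyz as guaranteed by the lemma, with |xy| ≤ p and |y| > 0.
Because |xy| ≤ p and w begins with p copies of a, we have y = a^k with 1 ≤ k ≤ p.
Since 1 ≤ k ≤ p, k divides p!; set t = 1 + p!/k. Then xy^t z has p + (p!/k)·k = p + p! copies of a. Now the a-count is p+p! and (b-count)+2 = (p+p!-2)+2 = p+p!, so i ≠ j+2 fails. So xy^t z = a^{p+p!} b^{p+p!-2} ∉ L.
This contradicts the pumping lemma, so L is not regular.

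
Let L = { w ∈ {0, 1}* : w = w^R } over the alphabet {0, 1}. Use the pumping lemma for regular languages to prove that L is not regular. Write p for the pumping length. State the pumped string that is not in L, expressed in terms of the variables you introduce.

0^{p+k} 1 0^p

Assume L is regular; let p be its pumping constant.
Take w = 0^p 1 0^p, a palindrome of length 2p+1 ≥ p.
The pumping lemma gives a decomposition w = xyz where |xy| ≤ p and |y| > 0.
Because |xy| ≤ p and w begins with p copies of 0, we have y = 0^k with 1 ≤ k ≤ p.
Pump with i = 2: xy^2z = 0^{p+k} 1 0^p. Its reverse is 0^p 1 0^{p+k}, which differs from xy^2z since k ≥ 1. So xy^2z is not a palindrome and xy^2z ∉ L.
Contradiction. Therefore L is not regular.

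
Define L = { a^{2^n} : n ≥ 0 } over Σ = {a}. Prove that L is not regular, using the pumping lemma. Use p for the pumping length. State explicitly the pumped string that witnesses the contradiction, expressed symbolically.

Assume L is regular; let p be its pumping constant.
Take w = a^{2^p} ∈ L with |w| = 2^p ≥ p.
The pumping lemma gives a decomposition w = xyz where |xy| ≤ p and |y| ≥ 1.
Then y = a^k for some k with 1 ≤ k ≤ p.
Pump with i = 2: xy^2z = a^{2^p+k}. Since 1 ≤ k ≤ p < 2^p, we have 2^p < 2^p+k < 2^{p+1}, so 2^p+k is not a power of 2. So xy^2z ∉ L.
This contradicts the pumping lemma, so L is not regular.

a^{2^p+k}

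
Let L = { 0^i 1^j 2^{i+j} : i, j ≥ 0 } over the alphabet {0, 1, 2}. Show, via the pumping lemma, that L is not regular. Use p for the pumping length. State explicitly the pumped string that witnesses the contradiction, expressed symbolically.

0^{p+k} 1^p 2^{2p}

Toward a contradiction, assume L is regular with pumping length p.
Take w = 0^p 1^p 2^{2p} ∈ L (with i=j=p, i+j=2p), |w| = 4p ≥ p.
The pumping lemma gives a decomposition w = xyz where |xy| ≤ p and y is nonempty.
Because |xy| ≤ p and w begins with p copies of 0, we have y = 0^k with 1 ≤ k ≤ p.
Consider xy^2z = 0^{p+k} 1^p 2^{2p}. Now the 0- and 1-counts sum to 2p+k, but the 2-count is 2p ≠ 2p+k. So xy^2z ∉ L.
This is a contradiction; hence L is not regular.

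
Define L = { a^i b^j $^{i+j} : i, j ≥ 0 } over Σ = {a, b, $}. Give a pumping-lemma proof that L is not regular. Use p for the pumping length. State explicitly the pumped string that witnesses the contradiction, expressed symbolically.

a^{p+k} b^p $^{2p}

Toward a contradiction, assume L is regular with pumping length p.
Take w = a^p b^p $^{2p} ∈ L (with i=j=p, i+j=2p), |w| = 4p ≥ p.
Write w = xyz as guaranteed by the lemma, with |xy| ≤ p and y is nonempty.
The first p characters of w are a's, so xy (and hence y) consists only of a's. Write y = a^k, 1 ≤ k ≤ p.
Consider xy^2z = a^{p+k} b^p $^{2p}. Now the a- and b-counts sum to 2p+k, but the $-count is 2p ≠ 2p+k. So xy^2z ∉ L.
Contradiction. Therefore L is not regular.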